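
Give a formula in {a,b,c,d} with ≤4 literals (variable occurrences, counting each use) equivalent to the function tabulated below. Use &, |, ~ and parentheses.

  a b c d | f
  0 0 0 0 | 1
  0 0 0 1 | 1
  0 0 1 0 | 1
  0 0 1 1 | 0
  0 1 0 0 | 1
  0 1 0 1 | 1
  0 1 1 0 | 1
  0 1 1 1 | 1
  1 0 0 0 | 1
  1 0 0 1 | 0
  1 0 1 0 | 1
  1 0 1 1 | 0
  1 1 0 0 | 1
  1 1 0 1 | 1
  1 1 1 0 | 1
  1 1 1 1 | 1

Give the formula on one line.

((b | (~c & ~a)) | ~d)

  ~c = 1100110011001100
  ~a = 1111111100000000
  (~c & ~a) = 1100110000000000
  (b | (~c & ~a)) = 1100111100001111
  ~d = 1010101010101010
  ((b | (~c & ~a)) | ~d) = 1110111110101111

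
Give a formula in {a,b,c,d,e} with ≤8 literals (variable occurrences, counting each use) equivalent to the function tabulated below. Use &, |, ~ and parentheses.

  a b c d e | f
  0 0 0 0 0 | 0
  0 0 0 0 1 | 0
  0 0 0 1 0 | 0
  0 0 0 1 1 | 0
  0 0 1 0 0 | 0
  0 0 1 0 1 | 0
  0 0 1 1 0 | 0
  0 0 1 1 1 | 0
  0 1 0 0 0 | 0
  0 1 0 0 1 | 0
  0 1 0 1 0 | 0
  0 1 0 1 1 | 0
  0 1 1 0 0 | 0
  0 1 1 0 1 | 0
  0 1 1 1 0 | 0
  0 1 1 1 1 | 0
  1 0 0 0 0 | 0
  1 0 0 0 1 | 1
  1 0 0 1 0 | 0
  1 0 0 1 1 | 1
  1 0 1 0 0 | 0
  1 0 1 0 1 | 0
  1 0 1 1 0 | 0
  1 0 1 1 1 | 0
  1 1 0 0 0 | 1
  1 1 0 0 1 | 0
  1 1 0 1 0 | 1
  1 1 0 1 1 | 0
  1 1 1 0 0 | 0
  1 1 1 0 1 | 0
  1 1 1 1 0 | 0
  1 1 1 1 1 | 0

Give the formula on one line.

(a & (((~e & ~c) & b) | ((~b & e) & ~c)))

  ~e = 10101010101010101010101010101010
  ~c = 11110000111100001111000011110000
  (~e & ~c) = 10100000101000001010000010100000
  ((~e & ~c) & b) = 00000000101000000000000010100000
  ~b = 11111111000000001111111100000000
  (~b & e) = 01010101000000000101010100000000
  ((~b & e) & ~c) = 01010000000000000101000000000000
  (((~e & ~c) & b) | ((~b & e) & ~c)) = 01010000101000000101000010100000
  (a & (((~e & ~c) & b) | ((~b & e) & ~c))) = 00000000000000000101000010100000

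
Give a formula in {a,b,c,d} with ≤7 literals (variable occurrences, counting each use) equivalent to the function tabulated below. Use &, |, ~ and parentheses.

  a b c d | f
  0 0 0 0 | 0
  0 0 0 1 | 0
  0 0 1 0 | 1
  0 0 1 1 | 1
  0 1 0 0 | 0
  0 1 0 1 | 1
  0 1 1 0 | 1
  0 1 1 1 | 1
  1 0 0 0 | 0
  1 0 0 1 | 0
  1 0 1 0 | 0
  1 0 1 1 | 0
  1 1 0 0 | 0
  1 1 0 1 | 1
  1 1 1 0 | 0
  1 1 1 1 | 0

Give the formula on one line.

  ~a = 1111111100000000
  (c & ~a) = 0011001100000000
  ~c = 1100110011001100
  ((c & ~a) | d) = 0111011101010101
  (~c & ((c & ~a) | d)) = 0100010001000100
  (b & (~c & ((c & ~a) | d))) = 0000010000000100
  ((c & ~a) | (b & (~c & ((c & ~a) | d)))) = 0011011100000100

((c & ~a) | (b & (~c & ((c & ~a) | d))))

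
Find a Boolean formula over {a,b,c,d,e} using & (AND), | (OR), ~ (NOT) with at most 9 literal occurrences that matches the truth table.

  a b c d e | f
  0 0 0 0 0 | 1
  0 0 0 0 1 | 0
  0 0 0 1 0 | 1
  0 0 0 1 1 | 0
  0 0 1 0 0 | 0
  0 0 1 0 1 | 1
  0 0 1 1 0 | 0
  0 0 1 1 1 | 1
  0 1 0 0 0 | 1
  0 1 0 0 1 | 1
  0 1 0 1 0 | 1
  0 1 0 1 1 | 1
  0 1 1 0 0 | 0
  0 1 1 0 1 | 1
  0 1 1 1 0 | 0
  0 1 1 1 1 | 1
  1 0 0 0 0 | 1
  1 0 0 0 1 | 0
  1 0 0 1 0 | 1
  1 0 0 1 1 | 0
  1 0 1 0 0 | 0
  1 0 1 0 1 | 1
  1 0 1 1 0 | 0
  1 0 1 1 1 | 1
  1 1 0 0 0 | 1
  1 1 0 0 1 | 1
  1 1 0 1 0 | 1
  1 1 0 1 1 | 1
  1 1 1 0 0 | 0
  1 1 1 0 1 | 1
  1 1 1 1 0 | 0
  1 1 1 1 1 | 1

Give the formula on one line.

  ~c = 11110000111100001111000011110000
  (e | ~c) = 11110101111101011111010111110101
  ~e = 10101010101010101010101010101010
  (b | ~e) = 10101010111111111010101011111111
  (c | b) = 00001111111111110000111111111111
  ((b | ~e) | (c | b)) = 10101111111111111010111111111111
  ((e | ~c) & ((b | ~e) | (c | b))) = 10100101111101011010010111110101

((e | ~c) & ((b | ~e) | (c | b)))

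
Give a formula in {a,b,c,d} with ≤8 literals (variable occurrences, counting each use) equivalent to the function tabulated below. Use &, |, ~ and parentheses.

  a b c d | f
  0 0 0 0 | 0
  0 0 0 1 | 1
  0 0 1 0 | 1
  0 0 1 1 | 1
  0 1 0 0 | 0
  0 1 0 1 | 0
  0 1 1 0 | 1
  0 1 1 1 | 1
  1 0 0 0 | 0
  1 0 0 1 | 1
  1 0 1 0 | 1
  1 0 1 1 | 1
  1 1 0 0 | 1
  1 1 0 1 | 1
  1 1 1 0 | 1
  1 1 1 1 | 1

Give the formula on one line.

  ~d = 1010101010101010
  (~d & b) = 0000101000001010
  (~d & c) = 0010001000100010
  ((~d & c) | d) = 0111011101110111
  ((~d & b) | ((~d & c) | d)) = 0111111101111111
  (c | a) = 0011001111111111
  ~b = 1111000011110000
  ((c | a) | ~b) = 1111001111111111
  (((~d & b) | ((~d & c) | d)) & ((c | a) | ~b)) = 0111001101111111

(((~d & b) | ((~d & c) | d)) & ((c | a) | ~b))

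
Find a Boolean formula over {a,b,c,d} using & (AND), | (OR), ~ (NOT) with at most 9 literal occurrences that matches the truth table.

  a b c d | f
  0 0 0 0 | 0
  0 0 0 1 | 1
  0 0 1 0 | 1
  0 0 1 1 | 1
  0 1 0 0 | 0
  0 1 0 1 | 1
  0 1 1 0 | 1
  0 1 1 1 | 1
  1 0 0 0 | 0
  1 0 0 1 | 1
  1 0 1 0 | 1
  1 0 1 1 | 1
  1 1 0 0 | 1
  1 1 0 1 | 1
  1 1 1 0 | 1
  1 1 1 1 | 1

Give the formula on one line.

((((~c & d) | (b | c)) & (c | a)) | d)

  ~c = 1100110011001100
  (~c & d) = 0100010001000100
  (b | c) = 0011111100111111
  ((~c & d) | (b | c)) = 0111111101111111
  (c | a) = 0011001111111111
  (((~c & d) | (b | c)) & (c | a)) = 0011001101111111
  ((((~c & d) | (b | c)) & (c | a)) | d) = 0111011101111111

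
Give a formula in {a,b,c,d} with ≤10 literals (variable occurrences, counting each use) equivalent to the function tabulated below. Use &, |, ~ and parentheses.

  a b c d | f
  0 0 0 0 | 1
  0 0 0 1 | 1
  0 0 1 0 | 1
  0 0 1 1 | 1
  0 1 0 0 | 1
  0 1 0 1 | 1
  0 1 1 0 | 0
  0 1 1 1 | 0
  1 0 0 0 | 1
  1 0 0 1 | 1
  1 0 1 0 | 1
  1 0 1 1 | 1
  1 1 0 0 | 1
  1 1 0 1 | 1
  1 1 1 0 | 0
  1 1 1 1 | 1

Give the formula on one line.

(((a & b) & (d & c)) | (~c | (~b | (~c & a))))

  (a & b) = 0000000000001111
  (d & c) = 0001000100010001
  ((a & b) & (d & c)) = 0000000000000001
  ~c = 1100110011001100
  ~b = 1111000011110000
  (~c & a) = 0000000011001100
  (~b | (~c & a)) = 1111000011111100
  (~c | (~b | (~c & a))) = 1111110011111100
  (((a & b) & (d & c)) | (~c | (~b | (~c & a)))) = 1111110011111101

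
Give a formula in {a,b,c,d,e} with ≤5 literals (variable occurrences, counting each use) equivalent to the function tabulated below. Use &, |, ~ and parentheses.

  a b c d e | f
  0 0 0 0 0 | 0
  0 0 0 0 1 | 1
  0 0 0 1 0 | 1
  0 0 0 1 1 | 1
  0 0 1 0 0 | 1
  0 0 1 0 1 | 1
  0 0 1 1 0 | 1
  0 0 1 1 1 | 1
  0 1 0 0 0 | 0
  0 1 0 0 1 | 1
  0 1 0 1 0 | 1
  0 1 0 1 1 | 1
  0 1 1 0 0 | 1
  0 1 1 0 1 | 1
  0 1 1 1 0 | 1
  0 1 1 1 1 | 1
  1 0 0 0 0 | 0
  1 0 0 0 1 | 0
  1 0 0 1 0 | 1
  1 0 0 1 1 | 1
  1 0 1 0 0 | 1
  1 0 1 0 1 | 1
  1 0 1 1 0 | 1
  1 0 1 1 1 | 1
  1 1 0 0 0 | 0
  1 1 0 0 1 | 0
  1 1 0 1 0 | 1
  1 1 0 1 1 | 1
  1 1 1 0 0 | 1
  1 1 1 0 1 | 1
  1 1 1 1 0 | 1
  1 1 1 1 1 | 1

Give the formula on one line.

  ~a = 11111111111111110000000000000000
  (e & ~a) = 01010101010101010000000000000000
  (c | d) = 00111111001111110011111100111111
  ((e & ~a) | (c | d)) = 01111111011111110011111100111111

((e & ~a) | (c | d))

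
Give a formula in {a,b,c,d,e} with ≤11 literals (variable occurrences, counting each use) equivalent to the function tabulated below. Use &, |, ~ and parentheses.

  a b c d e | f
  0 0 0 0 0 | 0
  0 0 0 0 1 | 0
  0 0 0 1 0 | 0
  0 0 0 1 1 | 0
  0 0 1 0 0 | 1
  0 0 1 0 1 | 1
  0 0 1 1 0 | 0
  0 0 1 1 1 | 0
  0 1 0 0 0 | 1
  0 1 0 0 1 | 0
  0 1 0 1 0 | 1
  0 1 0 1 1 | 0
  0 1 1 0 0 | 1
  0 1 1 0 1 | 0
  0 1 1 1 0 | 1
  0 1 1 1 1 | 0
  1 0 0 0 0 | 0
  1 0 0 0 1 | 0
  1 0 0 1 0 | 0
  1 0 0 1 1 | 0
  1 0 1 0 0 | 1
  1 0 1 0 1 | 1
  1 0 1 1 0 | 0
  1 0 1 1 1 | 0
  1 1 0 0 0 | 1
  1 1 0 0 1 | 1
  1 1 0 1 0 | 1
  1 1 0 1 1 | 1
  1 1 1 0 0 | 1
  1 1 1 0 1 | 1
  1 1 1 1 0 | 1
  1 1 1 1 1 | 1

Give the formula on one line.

  ~e = 10101010101010101010101010101010
  (a | ~e) = 10101010101010101111111111111111
  (b & (a | ~e)) = 00000000101010100000000011111111
  ~b = 11111111000000001111111100000000
  (d | ~b) = 11111111001100111111111100110011
  ~d = 11001100110011001100110011001100
  (d | c) = 00111111001111110011111100111111
  (~d & (d | c)) = 00001100000011000000110000001100
  ((d | ~b) & (~d & (d | c))) = 00001100000000000000110000000000
  ((b & (a | ~e)) | ((d | ~b) & (~d & (d | c)))) = 00001100101010100000110011111111

((b & (a | ~e)) | ((d | ~b) & (~d & (d | c))))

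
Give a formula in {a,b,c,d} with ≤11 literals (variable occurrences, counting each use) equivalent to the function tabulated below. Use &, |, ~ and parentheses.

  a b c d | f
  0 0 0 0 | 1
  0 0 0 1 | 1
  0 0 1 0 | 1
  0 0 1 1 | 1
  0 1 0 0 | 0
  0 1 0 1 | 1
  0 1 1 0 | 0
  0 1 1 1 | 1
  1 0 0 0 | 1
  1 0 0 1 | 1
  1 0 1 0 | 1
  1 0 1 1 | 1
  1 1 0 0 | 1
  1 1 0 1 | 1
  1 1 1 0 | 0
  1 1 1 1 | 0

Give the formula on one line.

((d & ~a) | ((~b | ~c) & ((a | d) | (~b & ~a))))

  ~a = 1111111100000000
  (d & ~a) = 0101010100000000
  ~b = 1111000011110000
  ~c = 1100110011001100
  (~b | ~c) = 1111110011111100
  (a | d) = 0101010111111111
  (~b & ~a) = 1111000000000000
  ((a | d) | (~b & ~a)) = 1111010111111111
  ((~b | ~c) & ((a | d) | (~b & ~a))) = 1111010011111100
  ((d & ~a) | ((~b | ~c) & ((a | d) | (~b & ~a)))) = 1111010111111100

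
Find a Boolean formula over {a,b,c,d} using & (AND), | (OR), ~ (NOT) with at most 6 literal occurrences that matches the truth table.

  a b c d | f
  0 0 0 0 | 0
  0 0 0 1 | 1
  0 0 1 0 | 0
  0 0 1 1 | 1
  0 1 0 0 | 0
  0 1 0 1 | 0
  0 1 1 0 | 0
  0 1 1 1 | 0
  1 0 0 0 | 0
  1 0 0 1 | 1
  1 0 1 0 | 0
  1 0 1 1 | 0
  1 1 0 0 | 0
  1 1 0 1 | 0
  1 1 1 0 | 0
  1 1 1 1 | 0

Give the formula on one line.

((~b & d) & (((~c | ~a) & d) | ~a))

  ~b = 1111000011110000
  (~b & d) = 0101000001010000
  ~c = 1100110011001100
  ~a = 1111111100000000
  (~c | ~a) = 1111111111001100
  ((~c | ~a) & d) = 0101010101000100
  (((~c | ~a) & d) | ~a) = 1111111101000100
  ((~b & d) & (((~c | ~a) & d) | ~a)) = 0101000001000000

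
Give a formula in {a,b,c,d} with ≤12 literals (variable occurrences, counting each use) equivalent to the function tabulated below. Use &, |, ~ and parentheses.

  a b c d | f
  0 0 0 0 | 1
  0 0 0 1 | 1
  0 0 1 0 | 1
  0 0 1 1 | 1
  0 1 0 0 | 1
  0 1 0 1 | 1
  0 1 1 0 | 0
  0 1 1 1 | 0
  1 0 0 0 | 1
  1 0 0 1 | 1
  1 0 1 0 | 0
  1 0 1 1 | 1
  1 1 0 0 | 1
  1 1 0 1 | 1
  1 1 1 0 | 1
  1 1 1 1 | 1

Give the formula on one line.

  ~b = 1111000011110000
  (a | ~b) = 1111000011111111
  ~a = 1111111100000000
  ((a | ~b) & ~a) = 1111000000000000
  ~c = 1100110011001100
  (((a | ~b) & ~a) | ~c) = 1111110011001100
  (~b & d) = 0101000001010000
  (b | (~b & d)) = 0101111101011111
  ((b | (~b & d)) & a) = 0000000001011111
  (c & ((b | (~b & d)) & a)) = 0000000000010011
  ((((a | ~b) & ~a) | ~c) | (c & ((b | (~b & d)) & a))) = 1111110011011111

((((a | ~b) & ~a) | ~c) | (c & ((b | (~b & d)) & a)))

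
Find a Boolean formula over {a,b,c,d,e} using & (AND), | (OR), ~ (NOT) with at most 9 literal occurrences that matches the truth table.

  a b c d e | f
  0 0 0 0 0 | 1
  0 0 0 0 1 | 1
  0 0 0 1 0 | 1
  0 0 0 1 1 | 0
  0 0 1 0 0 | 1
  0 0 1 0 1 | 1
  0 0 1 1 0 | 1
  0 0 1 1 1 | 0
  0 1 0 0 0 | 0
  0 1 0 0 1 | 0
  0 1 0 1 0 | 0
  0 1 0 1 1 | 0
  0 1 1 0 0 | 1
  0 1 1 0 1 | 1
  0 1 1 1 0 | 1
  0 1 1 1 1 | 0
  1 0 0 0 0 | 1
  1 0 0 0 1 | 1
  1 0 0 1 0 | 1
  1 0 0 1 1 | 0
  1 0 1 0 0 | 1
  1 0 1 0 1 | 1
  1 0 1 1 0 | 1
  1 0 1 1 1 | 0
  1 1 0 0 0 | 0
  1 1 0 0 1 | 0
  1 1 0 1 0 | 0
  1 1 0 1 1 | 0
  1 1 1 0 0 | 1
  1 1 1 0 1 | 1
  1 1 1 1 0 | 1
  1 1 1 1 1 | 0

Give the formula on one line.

  ~e = 10101010101010101010101010101010
  ~d = 11001100110011001100110011001100
  (~e | ~d) = 11101110111011101110111011101110
  ~b = 11111111000000001111111100000000
  (c & b) = 00000000000011110000000000001111
  (~d & ~b) = 11001100000000001100110000000000
  (~b & c) = 00001111000000000000111100000000
  ((~d & ~b) & (~b & c)) = 00001100000000000000110000000000
  ((c & b) | ((~d & ~b) & (~b & c))) = 00001100000011110000110000001111
  (~b | ((c & b) | ((~d & ~b) & (~b & c)))) = 11111111000011111111111100001111
  ((~e | ~d) & (~b | ((c & b) | ((~d & ~b) & (~b & c))))) = 11101110000011101110111000001110

((~e | ~d) & (~b | ((c & b) | ((~d & ~b) & (~b & c)))))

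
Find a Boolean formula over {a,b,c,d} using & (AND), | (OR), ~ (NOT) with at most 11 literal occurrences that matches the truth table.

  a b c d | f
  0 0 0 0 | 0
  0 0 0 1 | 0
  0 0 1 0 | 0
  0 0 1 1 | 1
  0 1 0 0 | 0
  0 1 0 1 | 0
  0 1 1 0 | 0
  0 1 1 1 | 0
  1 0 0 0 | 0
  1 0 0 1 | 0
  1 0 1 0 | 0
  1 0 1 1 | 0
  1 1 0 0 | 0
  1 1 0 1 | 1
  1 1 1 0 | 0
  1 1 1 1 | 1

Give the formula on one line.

(((b & a) | ((~a & c) & (c & ((b | d) & ~b)))) & d)

  (b & a) = 0000000000001111
  ~a = 1111111100000000
  (~a & c) = 0011001100000000
  (b | d) = 0101111101011111
  ~b = 1111000011110000
  ((b | d) & ~b) = 0101000001010000
  (c & ((b | d) & ~b)) = 0001000000010000
  ((~a & c) & (c & ((b | d) & ~b))) = 0001000000000000
  ((b & a) | ((~a & c) & (c & ((b | d) & ~b)))) = 0001000000001111
  (((b & a) | ((~a & c) & (c & ((b | d) & ~b)))) & d) = 0001000000000101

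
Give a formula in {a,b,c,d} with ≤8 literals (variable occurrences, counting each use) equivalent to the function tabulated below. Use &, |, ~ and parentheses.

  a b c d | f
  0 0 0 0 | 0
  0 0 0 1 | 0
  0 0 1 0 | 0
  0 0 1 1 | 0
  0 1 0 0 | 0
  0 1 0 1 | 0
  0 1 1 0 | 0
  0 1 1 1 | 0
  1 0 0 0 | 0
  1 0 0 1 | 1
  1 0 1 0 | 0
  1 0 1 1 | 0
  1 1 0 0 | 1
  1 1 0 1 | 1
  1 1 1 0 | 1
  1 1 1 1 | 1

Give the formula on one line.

((a & (b | (~c & ~b))) & ((b & a) | (a & d)))

  ~c = 1100110011001100
  ~b = 1111000011110000
  (~c & ~b) = 1100000011000000
  (b | (~c & ~b)) = 1100111111001111
  (a & (b | (~c & ~b))) = 0000000011001111
  (b & a) = 0000000000001111
  (a & d) = 0000000001010101
  ((b & a) | (a & d)) = 0000000001011111
  ((a & (b | (~c & ~b))) & ((b & a) | (a & d))) = 0000000001001111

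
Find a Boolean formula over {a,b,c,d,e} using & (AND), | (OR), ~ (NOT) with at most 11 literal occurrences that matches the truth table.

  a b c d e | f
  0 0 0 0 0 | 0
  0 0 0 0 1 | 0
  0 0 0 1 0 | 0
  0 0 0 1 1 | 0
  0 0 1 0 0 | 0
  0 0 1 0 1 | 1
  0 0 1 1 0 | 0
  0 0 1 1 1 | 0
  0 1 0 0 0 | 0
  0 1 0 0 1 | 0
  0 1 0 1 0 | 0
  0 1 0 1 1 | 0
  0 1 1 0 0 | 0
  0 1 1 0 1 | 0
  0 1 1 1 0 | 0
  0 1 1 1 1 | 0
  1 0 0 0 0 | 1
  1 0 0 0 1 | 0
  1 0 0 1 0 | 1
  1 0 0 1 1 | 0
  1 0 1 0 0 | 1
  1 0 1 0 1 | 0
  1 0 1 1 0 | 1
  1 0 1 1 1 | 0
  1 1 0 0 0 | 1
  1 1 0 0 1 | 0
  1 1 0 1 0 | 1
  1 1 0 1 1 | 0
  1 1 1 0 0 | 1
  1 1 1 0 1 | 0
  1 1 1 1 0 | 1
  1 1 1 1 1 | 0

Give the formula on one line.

(((d | (a | ~b)) & (~d & ((e & ~a) & c))) | (~e & a))

  ~b = 11111111000000001111111100000000
  (a | ~b) = 11111111000000001111111111111111
  (d | (a | ~b)) = 11111111001100111111111111111111
  ~d = 11001100110011001100110011001100
  ~a = 11111111111111110000000000000000
  (e & ~a) = 01010101010101010000000000000000
  ((e & ~a) & c) = 00000101000001010000000000000000
  (~d & ((e & ~a) & c)) = 00000100000001000000000000000000
  ((d | (a | ~b)) & (~d & ((e & ~a) & c))) = 00000100000000000000000000000000
  ~e = 10101010101010101010101010101010
  (~e & a) = 00000000000000001010101010101010
  (((d | (a | ~b)) & (~d & ((e & ~a) & c))) | (~e & a)) = 00000100000000001010101010101010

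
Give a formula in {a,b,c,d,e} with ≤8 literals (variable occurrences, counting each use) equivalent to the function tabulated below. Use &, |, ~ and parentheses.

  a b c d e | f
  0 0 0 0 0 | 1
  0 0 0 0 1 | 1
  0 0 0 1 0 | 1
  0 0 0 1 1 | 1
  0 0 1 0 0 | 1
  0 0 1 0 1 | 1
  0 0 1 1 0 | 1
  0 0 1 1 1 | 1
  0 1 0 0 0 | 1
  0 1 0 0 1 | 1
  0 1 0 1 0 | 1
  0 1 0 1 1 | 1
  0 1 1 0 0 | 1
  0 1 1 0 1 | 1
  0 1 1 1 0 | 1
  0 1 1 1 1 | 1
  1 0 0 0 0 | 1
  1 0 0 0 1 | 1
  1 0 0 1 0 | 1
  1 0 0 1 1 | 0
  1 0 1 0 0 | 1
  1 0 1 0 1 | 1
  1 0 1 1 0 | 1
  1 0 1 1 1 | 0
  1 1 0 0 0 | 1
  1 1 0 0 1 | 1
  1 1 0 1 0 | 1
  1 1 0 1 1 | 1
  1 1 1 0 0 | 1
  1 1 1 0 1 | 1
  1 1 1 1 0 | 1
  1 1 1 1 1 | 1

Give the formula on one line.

  ~d = 11001100110011001100110011001100
  (b & c) = 00000000000011110000000000001111
  (~d | (b & c)) = 11001100110011111100110011001111
  (a | c) = 00001111000011111111111111111111
  ((~d | (b & c)) & (a | c)) = 00001100000011111100110011001111
  (((~d | (b & c)) & (a | c)) | b) = 00001100111111111100110011111111
  ~e = 10101010101010101010101010101010
  ((((~d | (b & c)) & (a | c)) | b) | ~e) = 10101110111111111110111011111111
  ~a = 11111111111111110000000000000000
  (((((~d | (b & c)) & (a | c)) | b) | ~e) | ~a) = 11111111111111111110111011111111

(((((~d | (b & c)) & (a | c)) | b) | ~e) | ~a)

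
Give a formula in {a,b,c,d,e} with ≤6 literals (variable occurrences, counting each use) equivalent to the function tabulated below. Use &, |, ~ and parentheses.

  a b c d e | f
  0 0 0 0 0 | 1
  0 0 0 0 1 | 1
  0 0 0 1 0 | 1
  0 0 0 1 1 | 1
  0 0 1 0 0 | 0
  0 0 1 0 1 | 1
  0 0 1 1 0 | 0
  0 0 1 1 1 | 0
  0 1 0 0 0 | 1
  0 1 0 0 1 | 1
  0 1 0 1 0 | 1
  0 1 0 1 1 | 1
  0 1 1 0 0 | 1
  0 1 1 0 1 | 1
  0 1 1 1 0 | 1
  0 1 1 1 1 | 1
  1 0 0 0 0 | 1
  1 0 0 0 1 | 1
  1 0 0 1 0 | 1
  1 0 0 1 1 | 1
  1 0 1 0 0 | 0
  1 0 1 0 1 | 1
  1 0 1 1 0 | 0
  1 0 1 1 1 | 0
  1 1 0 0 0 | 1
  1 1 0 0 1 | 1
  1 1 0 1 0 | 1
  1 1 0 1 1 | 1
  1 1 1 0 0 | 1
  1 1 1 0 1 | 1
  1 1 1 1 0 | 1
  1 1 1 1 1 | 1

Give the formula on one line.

  ~c = 11110000111100001111000011110000
  (b | ~c) = 11110000111111111111000011111111
  ~d = 11001100110011001100110011001100
  (~d | b) = 11001100111111111100110011111111
  (e & (~d | b)) = 01000100010101010100010001010101
  ((b | ~c) | (e & (~d | b))) = 11110100111111111111010011111111

((b | ~c) | (e & (~d | b)))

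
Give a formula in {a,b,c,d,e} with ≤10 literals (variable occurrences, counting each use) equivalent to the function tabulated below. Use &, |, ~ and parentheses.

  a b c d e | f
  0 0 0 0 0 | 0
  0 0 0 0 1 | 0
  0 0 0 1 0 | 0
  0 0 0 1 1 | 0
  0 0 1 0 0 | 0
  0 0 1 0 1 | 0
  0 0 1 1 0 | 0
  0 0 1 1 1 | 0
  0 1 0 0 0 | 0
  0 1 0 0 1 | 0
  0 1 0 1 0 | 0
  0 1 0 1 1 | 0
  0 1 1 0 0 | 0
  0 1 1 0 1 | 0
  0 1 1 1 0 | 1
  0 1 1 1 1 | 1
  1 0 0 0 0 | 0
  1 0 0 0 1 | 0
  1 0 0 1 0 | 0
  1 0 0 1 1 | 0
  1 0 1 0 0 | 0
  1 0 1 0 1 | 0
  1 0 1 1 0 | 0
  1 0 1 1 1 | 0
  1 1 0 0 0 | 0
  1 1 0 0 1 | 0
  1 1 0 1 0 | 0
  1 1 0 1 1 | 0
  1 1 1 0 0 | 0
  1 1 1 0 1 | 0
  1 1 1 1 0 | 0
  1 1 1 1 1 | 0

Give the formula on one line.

(((c & b) & ~a) & (d & ((c | b) & (~b | d))))

  (c & b) = 00000000000011110000000000001111
  ~a = 11111111111111110000000000000000
  ((c & b) & ~a) = 00000000000011110000000000000000
  (c | b) = 00001111111111110000111111111111
  ~b = 11111111000000001111111100000000
  (~b | d) = 11111111001100111111111100110011
  ((c | b) & (~b | d)) = 00001111001100110000111100110011
  (d & ((c | b) & (~b | d))) = 00000011001100110000001100110011
  (((c & b) & ~a) & (d & ((c | b) & (~b | d)))) = 00000000000000110000000000000000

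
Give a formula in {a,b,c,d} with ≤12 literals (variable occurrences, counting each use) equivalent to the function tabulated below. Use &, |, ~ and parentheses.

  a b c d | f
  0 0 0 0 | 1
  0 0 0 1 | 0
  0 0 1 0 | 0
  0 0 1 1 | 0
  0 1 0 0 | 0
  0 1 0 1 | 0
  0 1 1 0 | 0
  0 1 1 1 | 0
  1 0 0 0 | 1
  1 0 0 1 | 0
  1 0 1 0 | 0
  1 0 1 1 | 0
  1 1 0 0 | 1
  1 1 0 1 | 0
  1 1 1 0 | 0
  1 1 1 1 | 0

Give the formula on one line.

  ~c = 1100110011001100
  ~d = 1010101010101010
  ~a = 1111111100000000
  (~d | ~a) = 1111111110101010
  (b | ~d) = 1010111110101111
  ((~d | ~a) | (b | ~d)) = 1111111110101111
  (~c & ((~d | ~a) | (b | ~d))) = 1100110010001100
  (a & ~d) = 0000000010101010
  ~b = 1111000011110000
  ((a & ~d) | ~b) = 1111000011111010
  (((a & ~d) | ~b) & ~d) = 1010000010101010
  ((~c & ((~d | ~a) | (b | ~d))) & (((a & ~d) | ~b) & ~d)) = 1000000010001000

((~c & ((~d | ~a) | (b | ~d))) & (((a & ~d) | ~b) & ~d))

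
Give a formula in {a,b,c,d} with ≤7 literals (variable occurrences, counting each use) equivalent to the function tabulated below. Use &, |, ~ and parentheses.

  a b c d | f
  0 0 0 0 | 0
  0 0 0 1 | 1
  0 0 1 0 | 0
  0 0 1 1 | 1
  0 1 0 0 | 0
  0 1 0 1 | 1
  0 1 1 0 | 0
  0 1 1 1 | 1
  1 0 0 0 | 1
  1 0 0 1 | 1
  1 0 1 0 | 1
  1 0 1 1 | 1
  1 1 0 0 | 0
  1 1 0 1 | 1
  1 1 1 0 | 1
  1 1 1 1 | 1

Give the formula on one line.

  ~b = 1111000011110000
  (c | ~b) = 1111001111110011
  ((c | ~b) & a) = 0000000011110011
  (d | ((c | ~b) & a)) = 0101010111110111

(d | ((c | ~b) & a))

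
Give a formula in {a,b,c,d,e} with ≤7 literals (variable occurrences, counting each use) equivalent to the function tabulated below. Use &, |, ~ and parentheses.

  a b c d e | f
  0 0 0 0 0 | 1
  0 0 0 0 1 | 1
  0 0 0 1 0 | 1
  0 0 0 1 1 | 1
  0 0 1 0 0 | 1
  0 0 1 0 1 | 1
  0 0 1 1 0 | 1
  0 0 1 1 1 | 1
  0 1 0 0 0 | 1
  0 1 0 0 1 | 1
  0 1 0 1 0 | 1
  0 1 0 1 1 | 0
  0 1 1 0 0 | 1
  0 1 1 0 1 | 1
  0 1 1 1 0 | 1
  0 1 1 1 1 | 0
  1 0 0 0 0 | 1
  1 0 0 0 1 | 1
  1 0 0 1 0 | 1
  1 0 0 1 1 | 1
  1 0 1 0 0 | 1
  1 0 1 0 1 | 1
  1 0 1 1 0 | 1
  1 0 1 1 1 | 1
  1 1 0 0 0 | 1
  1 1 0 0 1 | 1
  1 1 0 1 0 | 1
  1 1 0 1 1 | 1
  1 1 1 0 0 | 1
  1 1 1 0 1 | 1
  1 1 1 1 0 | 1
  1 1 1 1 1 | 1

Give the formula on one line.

(a | ((~e | ~d) | ~b))

  ~e = 10101010101010101010101010101010
  ~d = 11001100110011001100110011001100
  (~e | ~d) = 11101110111011101110111011101110
  ~b = 11111111000000001111111100000000
  ((~e | ~d) | ~b) = 11111111111011101111111111101110
  (a | ((~e | ~d) | ~b)) = 11111111111011101111111111111111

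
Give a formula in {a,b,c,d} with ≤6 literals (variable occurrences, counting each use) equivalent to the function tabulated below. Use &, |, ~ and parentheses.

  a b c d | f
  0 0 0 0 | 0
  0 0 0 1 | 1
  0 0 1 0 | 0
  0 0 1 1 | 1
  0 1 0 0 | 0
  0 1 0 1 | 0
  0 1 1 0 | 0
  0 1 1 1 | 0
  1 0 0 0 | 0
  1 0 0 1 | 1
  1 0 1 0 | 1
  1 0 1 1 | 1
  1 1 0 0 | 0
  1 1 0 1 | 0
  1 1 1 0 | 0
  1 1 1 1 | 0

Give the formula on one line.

(~b & (d | ((~b | ~d) & (a & c))))

  ~b = 1111000011110000
  ~d = 1010101010101010
  (~b | ~d) = 1111101011111010
  (a & c) = 0000000000110011
  ((~b | ~d) & (a & c)) = 0000000000110010
  (d | ((~b | ~d) & (a & c))) = 0101010101110111
  (~b & (d | ((~b | ~d) & (a & c)))) = 0101000001110000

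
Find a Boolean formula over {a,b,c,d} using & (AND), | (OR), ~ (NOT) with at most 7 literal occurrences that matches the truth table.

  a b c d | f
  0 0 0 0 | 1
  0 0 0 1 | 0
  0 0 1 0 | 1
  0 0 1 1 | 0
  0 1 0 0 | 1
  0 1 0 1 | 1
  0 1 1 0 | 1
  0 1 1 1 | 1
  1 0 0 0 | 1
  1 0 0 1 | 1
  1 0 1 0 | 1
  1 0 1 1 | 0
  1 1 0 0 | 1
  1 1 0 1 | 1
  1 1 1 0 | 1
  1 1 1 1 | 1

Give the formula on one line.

  ~d = 1010101010101010
  (~d | b) = 1010111110101111
  ~c = 1100110011001100
  (a & ~c) = 0000000011001100
  ((~d | b) | (a & ~c)) = 1010111111101111

((~d | b) | (a & ~c))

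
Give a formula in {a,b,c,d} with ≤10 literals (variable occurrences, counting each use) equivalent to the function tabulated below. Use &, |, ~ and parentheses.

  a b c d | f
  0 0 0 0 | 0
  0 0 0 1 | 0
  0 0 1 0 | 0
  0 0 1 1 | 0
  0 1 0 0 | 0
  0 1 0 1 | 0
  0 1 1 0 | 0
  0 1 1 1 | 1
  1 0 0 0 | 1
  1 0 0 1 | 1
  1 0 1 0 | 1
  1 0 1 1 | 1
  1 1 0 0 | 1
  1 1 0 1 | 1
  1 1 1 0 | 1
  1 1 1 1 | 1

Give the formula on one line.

(((b | a) & ((c & (d | a)) & ~a)) | a)

  (b | a) = 0000111111111111
  (d | a) = 0101010111111111
  (c & (d | a)) = 0001000100110011
  ~a = 1111111100000000
  ((c & (d | a)) & ~a) = 0001000100000000
  ((b | a) & ((c & (d | a)) & ~a)) = 0000000100000000
  (((b | a) & ((c & (d | a)) & ~a)) | a) = 0000000111111111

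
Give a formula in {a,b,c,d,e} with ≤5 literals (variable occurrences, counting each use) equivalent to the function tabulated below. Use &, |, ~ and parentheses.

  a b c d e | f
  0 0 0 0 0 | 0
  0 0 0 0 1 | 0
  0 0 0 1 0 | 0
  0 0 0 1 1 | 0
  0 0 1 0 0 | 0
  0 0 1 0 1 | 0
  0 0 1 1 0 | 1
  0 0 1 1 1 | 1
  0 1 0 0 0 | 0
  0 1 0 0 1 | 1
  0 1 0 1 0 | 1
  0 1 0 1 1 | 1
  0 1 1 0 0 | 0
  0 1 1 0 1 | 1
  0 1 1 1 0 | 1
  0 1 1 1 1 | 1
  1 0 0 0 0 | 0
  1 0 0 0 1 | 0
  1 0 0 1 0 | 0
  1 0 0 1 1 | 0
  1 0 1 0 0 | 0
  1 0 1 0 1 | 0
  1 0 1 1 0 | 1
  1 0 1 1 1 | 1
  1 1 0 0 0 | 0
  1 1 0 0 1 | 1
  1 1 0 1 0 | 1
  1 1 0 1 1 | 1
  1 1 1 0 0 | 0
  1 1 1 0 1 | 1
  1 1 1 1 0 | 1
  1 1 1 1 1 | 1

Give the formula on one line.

((b | (c & d)) & (d | e))

  (c & d) = 00000011000000110000001100000011
  (b | (c & d)) = 00000011111111110000001111111111
  (d | e) = 01110111011101110111011101110111
  ((b | (c & d)) & (d | e)) = 00000011011101110000001101110111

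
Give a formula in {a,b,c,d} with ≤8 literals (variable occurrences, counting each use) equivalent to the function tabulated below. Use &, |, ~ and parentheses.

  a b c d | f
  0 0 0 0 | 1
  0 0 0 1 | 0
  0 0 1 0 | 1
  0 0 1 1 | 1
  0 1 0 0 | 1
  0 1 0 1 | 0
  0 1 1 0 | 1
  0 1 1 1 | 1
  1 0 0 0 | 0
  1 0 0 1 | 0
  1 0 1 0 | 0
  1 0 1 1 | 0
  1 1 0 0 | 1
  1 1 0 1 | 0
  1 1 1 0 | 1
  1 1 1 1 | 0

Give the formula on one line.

(((~d | c) & ((~a & d) | (~d & b))) | (~a & ~d))

  ~d = 1010101010101010
  (~d | c) = 1011101110111011
  ~a = 1111111100000000
  (~a & d) = 0101010100000000
  (~d & b) = 0000101000001010
  ((~a & d) | (~d & b)) = 0101111100001010
  ((~d | c) & ((~a & d) | (~d & b))) = 0001101100001010
  (~a & ~d) = 1010101000000000
  (((~d | c) & ((~a & d) | (~d & b))) | (~a & ~d)) = 1011101100001010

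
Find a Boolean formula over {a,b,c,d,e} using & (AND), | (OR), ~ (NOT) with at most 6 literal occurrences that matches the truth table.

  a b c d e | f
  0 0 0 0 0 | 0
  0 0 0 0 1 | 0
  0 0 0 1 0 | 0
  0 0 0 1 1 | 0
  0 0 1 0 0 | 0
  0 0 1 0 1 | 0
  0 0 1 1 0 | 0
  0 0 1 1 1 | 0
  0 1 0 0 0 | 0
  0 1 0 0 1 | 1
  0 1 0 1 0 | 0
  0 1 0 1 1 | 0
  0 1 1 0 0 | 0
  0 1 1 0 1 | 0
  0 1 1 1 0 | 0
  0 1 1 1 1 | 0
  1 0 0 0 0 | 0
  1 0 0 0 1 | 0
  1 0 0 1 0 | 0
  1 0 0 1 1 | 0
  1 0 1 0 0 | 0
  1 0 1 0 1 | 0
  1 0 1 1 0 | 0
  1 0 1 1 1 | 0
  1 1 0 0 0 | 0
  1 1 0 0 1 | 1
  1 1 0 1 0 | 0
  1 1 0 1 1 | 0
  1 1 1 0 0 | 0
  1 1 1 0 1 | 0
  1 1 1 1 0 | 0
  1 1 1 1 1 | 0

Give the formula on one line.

((b & (e & ~c)) & ~d)

  ~c = 11110000111100001111000011110000
  (e & ~c) = 01010000010100000101000001010000
  (b & (e & ~c)) = 00000000010100000000000001010000
  ~d = 11001100110011001100110011001100
  ((b & (e & ~c)) & ~d) = 00000000010000000000000001000000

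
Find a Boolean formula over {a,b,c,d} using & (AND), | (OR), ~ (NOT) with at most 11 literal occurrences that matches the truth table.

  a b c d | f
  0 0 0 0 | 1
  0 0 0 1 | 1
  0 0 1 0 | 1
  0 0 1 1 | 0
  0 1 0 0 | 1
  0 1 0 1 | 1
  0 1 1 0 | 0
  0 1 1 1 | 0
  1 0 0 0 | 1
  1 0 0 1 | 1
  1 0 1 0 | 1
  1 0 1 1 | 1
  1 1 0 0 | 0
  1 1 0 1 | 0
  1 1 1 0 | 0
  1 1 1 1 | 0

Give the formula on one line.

(((~d & ~a) & ((~b | d) & c)) | ((~b | ~a) & (a | ~c)))

  ~d = 1010101010101010
  ~a = 1111111100000000
  (~d & ~a) = 1010101000000000
  ~b = 1111000011110000
  (~b | d) = 1111010111110101
  ((~b | d) & c) = 0011000100110001
  ((~d & ~a) & ((~b | d) & c)) = 0010000000000000
  (~b | ~a) = 1111111111110000
  ~c = 1100110011001100
  (a | ~c) = 1100110011111111
  ((~b | ~a) & (a | ~c)) = 1100110011110000
  (((~d & ~a) & ((~b | d) & c)) | ((~b | ~a) & (a | ~c))) = 1110110011110000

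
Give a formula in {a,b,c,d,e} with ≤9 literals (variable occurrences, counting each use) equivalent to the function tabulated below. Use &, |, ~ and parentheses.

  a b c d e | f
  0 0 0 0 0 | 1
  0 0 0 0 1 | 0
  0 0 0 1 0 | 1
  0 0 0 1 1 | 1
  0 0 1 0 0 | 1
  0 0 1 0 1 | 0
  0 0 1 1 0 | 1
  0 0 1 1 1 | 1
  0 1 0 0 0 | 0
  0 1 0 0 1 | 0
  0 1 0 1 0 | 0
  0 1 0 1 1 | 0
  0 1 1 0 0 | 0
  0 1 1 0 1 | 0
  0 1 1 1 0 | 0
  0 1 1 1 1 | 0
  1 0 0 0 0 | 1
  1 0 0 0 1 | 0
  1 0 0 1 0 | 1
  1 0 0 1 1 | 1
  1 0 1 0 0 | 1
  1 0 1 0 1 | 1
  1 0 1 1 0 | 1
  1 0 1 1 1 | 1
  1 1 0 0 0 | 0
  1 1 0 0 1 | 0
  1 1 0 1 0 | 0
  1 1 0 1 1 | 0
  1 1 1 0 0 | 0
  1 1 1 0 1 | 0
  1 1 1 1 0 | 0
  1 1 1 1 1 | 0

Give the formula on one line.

  ~b = 11111111000000001111111100000000
  (c & a) = 00000000000000000000111100001111
  ~a = 11111111111111110000000000000000
  (~a | ~b) = 11111111111111111111111100000000
  (d & (~a | ~b)) = 00110011001100110011001100000000
  ((c & a) | (d & (~a | ~b))) = 00110011001100110011111100001111
  (e & ((c & a) | (d & (~a | ~b)))) = 00010001000100010001010100000101
  ~e = 10101010101010101010101010101010
  ((e & ((c & a) | (d & (~a | ~b)))) | ~e) = 10111011101110111011111110101111
  (~b & ((e & ((c & a) | (d & (~a | ~b)))) | ~e)) = 10111011000000001011111100000000

(~b & ((e & ((c & a) | (d & (~a | ~b)))) | ~e))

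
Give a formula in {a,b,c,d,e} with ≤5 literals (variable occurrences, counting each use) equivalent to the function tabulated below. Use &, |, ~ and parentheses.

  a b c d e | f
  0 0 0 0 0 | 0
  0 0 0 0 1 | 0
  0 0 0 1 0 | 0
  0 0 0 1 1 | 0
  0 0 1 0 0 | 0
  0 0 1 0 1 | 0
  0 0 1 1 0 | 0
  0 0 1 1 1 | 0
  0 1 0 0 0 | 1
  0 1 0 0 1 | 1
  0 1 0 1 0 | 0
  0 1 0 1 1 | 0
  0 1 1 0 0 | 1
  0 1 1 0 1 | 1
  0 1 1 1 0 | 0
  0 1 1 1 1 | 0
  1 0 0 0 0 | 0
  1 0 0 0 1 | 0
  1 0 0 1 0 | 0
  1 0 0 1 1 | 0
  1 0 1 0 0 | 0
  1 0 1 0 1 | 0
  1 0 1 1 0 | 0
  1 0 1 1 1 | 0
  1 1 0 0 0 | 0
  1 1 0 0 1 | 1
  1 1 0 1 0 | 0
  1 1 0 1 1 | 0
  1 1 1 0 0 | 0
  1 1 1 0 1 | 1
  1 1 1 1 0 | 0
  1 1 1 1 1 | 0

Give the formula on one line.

  ~a = 11111111111111110000000000000000
  (~a | e) = 11111111111111110101010101010101
  ((~a | e) & b) = 00000000111111110000000001010101
  ~d = 11001100110011001100110011001100
  (((~a | e) & b) & ~d) = 00000000110011000000000001000100

(((~a | e) & b) & ~d)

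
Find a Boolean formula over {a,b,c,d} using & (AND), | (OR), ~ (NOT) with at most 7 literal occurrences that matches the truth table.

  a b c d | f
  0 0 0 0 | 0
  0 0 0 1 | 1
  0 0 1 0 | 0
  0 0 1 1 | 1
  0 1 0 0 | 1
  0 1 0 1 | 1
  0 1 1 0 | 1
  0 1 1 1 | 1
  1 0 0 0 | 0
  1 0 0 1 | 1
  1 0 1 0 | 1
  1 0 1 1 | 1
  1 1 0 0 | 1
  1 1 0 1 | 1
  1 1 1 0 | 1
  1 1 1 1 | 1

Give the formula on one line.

(((a & c) | d) | b)

  (a & c) = 0000000000110011
  ((a & c) | d) = 0101010101110111
  (((a & c) | d) | b) = 0101111101111111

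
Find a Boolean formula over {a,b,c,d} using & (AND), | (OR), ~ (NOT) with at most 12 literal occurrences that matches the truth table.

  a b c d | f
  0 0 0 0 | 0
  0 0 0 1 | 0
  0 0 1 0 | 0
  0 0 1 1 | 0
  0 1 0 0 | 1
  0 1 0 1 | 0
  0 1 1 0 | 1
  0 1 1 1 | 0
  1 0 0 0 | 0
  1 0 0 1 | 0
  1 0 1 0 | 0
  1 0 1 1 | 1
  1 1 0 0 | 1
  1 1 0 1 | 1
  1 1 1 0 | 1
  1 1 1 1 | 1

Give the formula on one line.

((((c | b) | ~a) & (((d | ~c) & a) | ~d)) & (b | d))

  (c | b) = 0011111100111111
  ~a = 1111111100000000
  ((c | b) | ~a) = 1111111100111111
  ~c = 1100110011001100
  (d | ~c) = 1101110111011101
  ((d | ~c) & a) = 0000000011011101
  ~d = 1010101010101010
  (((d | ~c) & a) | ~d) = 1010101011111111
  (((c | b) | ~a) & (((d | ~c) & a) | ~d)) = 1010101000111111
  (b | d) = 0101111101011111
  ((((c | b) | ~a) & (((d | ~c) & a) | ~d)) & (b | d)) = 0000101000011111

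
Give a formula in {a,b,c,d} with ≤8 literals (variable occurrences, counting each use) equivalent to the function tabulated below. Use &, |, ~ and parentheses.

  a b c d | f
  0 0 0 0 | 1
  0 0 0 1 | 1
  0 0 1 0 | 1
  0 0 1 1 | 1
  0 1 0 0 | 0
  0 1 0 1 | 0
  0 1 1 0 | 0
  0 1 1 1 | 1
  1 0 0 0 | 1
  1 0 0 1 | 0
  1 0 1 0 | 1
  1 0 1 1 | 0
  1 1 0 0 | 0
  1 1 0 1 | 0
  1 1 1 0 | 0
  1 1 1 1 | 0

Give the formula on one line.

((~d | ~a) & ((c & d) | ~b))

  ~d = 1010101010101010
  ~a = 1111111100000000
  (~d | ~a) = 1111111110101010
  (c & d) = 0001000100010001
  ~b = 1111000011110000
  ((c & d) | ~b) = 1111000111110001
  ((~d | ~a) & ((c & d) | ~b)) = 1111000110100000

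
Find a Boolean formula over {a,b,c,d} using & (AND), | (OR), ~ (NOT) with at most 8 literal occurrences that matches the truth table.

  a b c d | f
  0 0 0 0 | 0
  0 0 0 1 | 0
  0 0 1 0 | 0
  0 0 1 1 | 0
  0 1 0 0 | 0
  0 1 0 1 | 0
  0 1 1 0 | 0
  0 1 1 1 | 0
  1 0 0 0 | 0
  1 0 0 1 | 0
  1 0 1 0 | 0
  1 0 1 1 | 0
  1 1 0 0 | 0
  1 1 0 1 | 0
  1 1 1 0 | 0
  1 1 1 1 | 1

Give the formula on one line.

  ~c = 1100110011001100
  (d | ~c) = 1101110111011101
  (a | ~c) = 1100110011111111
  (c & b) = 0000001100000011
  ((a | ~c) & (c & b)) = 0000000000000011
  ((d | ~c) & ((a | ~c) & (c & b))) = 0000000000000001

((d | ~c) & ((a | ~c) & (c & b)))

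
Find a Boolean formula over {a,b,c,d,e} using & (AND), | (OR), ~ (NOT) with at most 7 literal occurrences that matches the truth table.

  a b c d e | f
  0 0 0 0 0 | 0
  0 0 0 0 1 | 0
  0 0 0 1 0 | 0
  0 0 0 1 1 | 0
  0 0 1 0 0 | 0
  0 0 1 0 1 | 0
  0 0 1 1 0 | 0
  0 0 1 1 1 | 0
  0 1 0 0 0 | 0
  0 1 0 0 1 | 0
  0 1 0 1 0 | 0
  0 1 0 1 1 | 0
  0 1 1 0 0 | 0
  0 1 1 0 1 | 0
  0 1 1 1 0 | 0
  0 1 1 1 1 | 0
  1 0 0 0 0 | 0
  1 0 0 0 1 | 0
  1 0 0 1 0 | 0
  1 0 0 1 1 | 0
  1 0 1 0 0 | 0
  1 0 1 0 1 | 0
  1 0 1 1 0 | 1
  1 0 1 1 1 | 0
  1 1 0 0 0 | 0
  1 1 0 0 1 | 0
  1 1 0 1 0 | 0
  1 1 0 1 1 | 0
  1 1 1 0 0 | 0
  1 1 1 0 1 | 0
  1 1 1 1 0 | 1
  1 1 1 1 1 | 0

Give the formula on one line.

((c & ~e) & ((d & a) | e))

  ~e = 10101010101010101010101010101010
  (c & ~e) = 00001010000010100000101000001010
  (d & a) = 00000000000000000011001100110011
  ((d & a) | e) = 01010101010101010111011101110111
  ((c & ~e) & ((d & a) | e)) = 00000000000000000000001000000010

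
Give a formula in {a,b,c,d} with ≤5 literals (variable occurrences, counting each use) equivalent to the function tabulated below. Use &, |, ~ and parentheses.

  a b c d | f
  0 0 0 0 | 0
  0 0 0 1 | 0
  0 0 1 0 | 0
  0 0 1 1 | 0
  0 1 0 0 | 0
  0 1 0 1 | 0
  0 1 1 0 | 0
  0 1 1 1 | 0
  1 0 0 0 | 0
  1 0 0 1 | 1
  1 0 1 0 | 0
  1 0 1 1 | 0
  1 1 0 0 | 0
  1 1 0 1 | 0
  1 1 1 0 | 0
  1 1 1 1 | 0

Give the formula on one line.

(((a & (c | d)) & ~b) & ~c)

  (c | d) = 0111011101110111
  (a & (c | d)) = 0000000001110111
  ~b = 1111000011110000
  ((a & (c | d)) & ~b) = 0000000001110000
  ~c = 1100110011001100
  (((a & (c | d)) & ~b) & ~c) = 0000000001000000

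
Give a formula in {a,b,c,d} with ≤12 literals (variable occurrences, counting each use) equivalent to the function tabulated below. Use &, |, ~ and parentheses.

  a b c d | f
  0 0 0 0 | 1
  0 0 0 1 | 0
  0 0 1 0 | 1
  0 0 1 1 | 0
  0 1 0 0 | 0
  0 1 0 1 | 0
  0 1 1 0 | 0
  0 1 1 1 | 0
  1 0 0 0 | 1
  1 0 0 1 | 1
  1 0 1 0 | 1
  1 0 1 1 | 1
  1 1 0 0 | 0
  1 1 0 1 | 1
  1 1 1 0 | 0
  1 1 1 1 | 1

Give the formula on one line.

  ~a = 1111111100000000
  (~a | c) = 1111111100110011
  (b | (~a | c)) = 1111111100111111
  (d & (b | (~a | c))) = 0101010100010101
  ((d & (b | (~a | c))) & a) = 0000000000010101
  ~b = 1111000011110000
  ~d = 1010101010101010
  (~d | b) = 1010111110101111
  (a | (~d | b)) = 1010111111111111
  (~b & (a | (~d | b))) = 1010000011110000
  (((d & (b | (~a | c))) & a) | (~b & (a | (~d | b)))) = 1010000011110101

(((d & (b | (~a | c))) & a) | (~b & (a | (~d | b))))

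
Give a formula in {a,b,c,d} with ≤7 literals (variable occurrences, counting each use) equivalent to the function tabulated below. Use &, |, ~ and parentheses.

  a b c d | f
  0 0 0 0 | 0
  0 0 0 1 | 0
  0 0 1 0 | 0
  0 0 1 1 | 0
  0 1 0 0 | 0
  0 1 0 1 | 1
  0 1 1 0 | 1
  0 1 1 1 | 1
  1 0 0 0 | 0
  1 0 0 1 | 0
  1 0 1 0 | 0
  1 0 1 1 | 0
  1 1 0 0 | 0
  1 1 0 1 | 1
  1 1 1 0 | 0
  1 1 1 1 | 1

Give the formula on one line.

((((~c | d) | ~a) & (c | d)) & b)

  ~c = 1100110011001100
  (~c | d) = 1101110111011101
  ~a = 1111111100000000
  ((~c | d) | ~a) = 1111111111011101
  (c | d) = 0111011101110111
  (((~c | d) | ~a) & (c | d)) = 0111011101010101
  ((((~c | d) | ~a) & (c | d)) & b) = 0000011100000101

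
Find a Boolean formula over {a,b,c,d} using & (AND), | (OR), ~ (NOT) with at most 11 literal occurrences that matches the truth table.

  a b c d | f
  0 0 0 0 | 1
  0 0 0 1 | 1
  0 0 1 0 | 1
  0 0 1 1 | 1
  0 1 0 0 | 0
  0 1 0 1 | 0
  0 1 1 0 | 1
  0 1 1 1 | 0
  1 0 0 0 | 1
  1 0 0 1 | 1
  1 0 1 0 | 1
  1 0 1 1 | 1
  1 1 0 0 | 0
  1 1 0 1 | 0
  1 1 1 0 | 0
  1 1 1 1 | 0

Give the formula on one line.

  ~b = 1111000011110000
  ~d = 1010101010101010
  (~d & b) = 0000101000001010
  ~c = 1100110011001100
  (b | ~d) = 1010111110101111
  (~c & (b | ~d)) = 1000110010001100
  ~a = 1111111100000000
  (~d & ~a) = 1010101000000000
  ((~c & (b | ~d)) | (~d & ~a)) = 1010111010001100
  ((~d & b) & ((~c & (b | ~d)) | (~d & ~a))) = 0000101000001000
  (((~d & b) & ((~c & (b | ~d)) | (~d & ~a))) & c) = 0000001000000000
  (~b | (((~d & b) & ((~c & (b | ~d)) | (~d & ~a))) & c)) = 1111001011110000

(~b | (((~d & b) & ((~c & (b | ~d)) | (~d & ~a))) & c))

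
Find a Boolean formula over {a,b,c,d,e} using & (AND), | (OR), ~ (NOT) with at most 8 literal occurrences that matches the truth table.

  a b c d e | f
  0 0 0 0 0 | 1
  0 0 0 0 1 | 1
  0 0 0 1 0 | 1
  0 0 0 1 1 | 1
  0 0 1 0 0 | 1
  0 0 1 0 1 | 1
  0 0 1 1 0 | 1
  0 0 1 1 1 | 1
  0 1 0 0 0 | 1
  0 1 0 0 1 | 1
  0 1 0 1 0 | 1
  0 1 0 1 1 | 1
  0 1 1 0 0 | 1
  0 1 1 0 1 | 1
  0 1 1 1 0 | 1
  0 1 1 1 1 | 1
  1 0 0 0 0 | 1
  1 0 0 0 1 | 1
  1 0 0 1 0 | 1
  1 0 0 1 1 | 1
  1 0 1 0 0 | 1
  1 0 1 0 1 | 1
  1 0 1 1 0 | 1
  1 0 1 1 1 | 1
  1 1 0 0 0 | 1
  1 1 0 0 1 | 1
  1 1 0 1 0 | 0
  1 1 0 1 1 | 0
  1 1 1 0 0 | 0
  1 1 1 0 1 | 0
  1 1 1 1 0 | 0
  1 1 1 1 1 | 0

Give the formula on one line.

  ~b = 11111111000000001111111100000000
  ~a = 11111111111111110000000000000000
  (~b | ~a) = 11111111111111111111111100000000
  ~d = 11001100110011001100110011001100
  ~c = 11110000111100001111000011110000
  (~c | a) = 11110000111100001111111111111111
  (~c | ~b) = 11111111111100001111111111110000
  ((~c | a) & (~c | ~b)) = 11110000111100001111111111110000
  (~d & ((~c | a) & (~c | ~b))) = 11000000110000001100110011000000
  ((~b | ~a) | (~d & ((~c | a) & (~c | ~b)))) = 11111111111111111111111111000000

((~b | ~a) | (~d & ((~c | a) & (~c | ~b))))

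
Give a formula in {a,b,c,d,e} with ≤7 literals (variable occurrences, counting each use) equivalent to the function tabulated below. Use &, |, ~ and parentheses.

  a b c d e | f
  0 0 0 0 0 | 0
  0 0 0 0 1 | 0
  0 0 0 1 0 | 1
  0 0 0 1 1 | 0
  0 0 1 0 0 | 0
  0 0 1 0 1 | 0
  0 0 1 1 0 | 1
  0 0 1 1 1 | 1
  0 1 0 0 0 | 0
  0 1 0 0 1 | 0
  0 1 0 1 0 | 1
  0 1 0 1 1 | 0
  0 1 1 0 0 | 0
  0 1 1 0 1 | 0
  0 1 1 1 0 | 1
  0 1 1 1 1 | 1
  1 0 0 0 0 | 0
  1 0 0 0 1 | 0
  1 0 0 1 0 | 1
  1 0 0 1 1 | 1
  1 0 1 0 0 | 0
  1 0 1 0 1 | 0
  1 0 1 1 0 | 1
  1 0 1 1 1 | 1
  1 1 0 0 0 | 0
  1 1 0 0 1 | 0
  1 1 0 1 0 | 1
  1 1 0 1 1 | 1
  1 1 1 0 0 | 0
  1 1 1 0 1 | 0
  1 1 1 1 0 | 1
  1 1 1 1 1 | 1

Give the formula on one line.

(d & (a | (((~c & ~d) | ~e) | (e & c))))

  ~c = 11110000111100001111000011110000
  ~d = 11001100110011001100110011001100
  (~c & ~d) = 11000000110000001100000011000000
  ~e = 10101010101010101010101010101010
  ((~c & ~d) | ~e) = 11101010111010101110101011101010
  (e & c) = 00000101000001010000010100000101
  (((~c & ~d) | ~e) | (e & c)) = 11101111111011111110111111101111
  (a | (((~c & ~d) | ~e) | (e & c))) = 11101111111011111111111111111111
  (d & (a | (((~c & ~d) | ~e) | (e & c)))) = 00100011001000110011001100110011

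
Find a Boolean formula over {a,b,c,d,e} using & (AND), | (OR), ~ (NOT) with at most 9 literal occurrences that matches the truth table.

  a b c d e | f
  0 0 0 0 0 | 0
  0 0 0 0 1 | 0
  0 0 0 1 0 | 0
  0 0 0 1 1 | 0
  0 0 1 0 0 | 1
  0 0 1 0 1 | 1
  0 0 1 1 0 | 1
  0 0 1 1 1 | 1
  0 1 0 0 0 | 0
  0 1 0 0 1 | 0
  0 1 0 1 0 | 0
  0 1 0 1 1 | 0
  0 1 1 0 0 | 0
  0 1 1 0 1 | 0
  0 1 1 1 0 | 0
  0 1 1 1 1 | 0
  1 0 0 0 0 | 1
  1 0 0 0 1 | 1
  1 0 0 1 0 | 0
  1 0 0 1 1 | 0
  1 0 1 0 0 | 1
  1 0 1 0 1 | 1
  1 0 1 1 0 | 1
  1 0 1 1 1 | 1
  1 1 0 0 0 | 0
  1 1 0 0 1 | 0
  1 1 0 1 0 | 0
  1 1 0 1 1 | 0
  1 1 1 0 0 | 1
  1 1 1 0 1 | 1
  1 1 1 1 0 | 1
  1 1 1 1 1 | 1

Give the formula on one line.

  ~b = 11111111000000001111111100000000
  ~d = 11001100110011001100110011001100
  (b | ~d) = 11001100111111111100110011111111
  (a & (b | ~d)) = 00000000000000001100110011111111
  (~b | (a & (b | ~d))) = 11111111000000001111111111111111
  ((~b | (a & (b | ~d))) & c) = 00001111000000000000111100001111
  (~d & a) = 00000000000000001100110011001100
  (~b & (~d & a)) = 00000000000000001100110000000000
  (((~b | (a & (b | ~d))) & c) | (~b & (~d & a))) = 00001111000000001100111100001111

(((~b | (a & (b | ~d))) & c) | (~b & (~d & a)))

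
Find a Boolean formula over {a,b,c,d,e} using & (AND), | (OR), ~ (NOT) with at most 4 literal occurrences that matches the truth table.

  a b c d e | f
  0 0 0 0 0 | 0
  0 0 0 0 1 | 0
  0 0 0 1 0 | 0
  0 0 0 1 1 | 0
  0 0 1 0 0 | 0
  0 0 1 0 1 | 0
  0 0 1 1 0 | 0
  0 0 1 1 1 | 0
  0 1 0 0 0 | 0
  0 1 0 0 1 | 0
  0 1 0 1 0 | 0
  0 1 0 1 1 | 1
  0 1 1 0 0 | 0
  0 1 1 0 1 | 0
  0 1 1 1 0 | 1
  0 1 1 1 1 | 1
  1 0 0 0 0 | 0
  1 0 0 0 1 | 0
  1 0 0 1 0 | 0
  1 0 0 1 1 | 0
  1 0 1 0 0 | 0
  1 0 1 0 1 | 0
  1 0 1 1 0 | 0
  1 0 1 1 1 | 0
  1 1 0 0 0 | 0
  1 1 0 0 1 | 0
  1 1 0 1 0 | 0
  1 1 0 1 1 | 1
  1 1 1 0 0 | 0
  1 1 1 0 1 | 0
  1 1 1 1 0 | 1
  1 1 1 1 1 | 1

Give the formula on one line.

  (e | c) = 01011111010111110101111101011111
  (b & (e | c)) = 00000000010111110000000001011111
  (d & (b & (e | c))) = 00000000000100110000000000010011

(d & (b & (e | c)))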